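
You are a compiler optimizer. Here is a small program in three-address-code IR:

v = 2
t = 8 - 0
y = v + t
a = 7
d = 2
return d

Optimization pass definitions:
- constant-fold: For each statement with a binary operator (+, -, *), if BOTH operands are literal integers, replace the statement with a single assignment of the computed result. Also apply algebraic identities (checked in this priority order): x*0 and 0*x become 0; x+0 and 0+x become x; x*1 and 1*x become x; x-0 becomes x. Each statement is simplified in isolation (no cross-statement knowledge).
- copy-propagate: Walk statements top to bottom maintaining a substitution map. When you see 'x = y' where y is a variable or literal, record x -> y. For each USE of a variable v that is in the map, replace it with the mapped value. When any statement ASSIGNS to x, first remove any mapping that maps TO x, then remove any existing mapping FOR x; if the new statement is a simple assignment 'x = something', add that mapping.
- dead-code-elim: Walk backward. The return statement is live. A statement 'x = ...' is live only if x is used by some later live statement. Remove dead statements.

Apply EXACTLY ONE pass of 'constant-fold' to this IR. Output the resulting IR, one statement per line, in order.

Answer: v = 2
t = 8
y = v + t
a = 7
d = 2
return d

Derivation:
Applying constant-fold statement-by-statement:
  [1] v = 2  (unchanged)
  [2] t = 8 - 0  -> t = 8
  [3] y = v + t  (unchanged)
  [4] a = 7  (unchanged)
  [5] d = 2  (unchanged)
  [6] return d  (unchanged)
Result (6 stmts):
  v = 2
  t = 8
  y = v + t
  a = 7
  d = 2
  return d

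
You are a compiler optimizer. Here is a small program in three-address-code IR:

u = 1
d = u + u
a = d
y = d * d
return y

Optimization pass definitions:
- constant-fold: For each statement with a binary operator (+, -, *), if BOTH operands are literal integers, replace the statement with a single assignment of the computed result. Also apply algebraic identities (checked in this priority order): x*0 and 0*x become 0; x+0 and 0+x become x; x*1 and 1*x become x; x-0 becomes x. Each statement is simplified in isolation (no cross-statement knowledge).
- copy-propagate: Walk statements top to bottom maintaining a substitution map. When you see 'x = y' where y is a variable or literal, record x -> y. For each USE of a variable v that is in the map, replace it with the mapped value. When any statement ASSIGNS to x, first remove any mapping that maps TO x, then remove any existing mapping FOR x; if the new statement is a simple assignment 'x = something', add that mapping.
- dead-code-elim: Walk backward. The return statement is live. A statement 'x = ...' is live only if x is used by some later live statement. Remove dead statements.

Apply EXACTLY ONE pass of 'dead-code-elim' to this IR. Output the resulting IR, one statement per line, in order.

Answer: u = 1
d = u + u
y = d * d
return y

Derivation:
Applying dead-code-elim statement-by-statement:
  [5] return y  -> KEEP (return); live=['y']
  [4] y = d * d  -> KEEP; live=['d']
  [3] a = d  -> DEAD (a not live)
  [2] d = u + u  -> KEEP; live=['u']
  [1] u = 1  -> KEEP; live=[]
Result (4 stmts):
  u = 1
  d = u + u
  y = d * d
  return y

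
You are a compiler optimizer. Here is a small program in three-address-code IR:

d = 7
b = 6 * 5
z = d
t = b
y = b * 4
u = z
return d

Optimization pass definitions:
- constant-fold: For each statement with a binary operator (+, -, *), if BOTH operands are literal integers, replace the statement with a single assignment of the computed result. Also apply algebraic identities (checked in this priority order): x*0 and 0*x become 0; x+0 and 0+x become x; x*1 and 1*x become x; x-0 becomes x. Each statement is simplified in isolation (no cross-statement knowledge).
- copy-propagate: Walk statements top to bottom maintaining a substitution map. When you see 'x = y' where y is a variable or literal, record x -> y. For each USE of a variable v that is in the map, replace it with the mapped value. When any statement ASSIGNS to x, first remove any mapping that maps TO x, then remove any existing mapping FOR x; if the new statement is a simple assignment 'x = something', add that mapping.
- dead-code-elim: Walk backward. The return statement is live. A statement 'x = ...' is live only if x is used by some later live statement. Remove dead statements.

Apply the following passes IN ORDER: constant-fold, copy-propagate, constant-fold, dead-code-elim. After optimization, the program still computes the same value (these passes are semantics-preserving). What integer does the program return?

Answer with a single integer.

Answer: 7

Derivation:
Initial IR:
  d = 7
  b = 6 * 5
  z = d
  t = b
  y = b * 4
  u = z
  return d
After constant-fold (7 stmts):
  d = 7
  b = 30
  z = d
  t = b
  y = b * 4
  u = z
  return d
After copy-propagate (7 stmts):
  d = 7
  b = 30
  z = 7
  t = 30
  y = 30 * 4
  u = 7
  return 7
After constant-fold (7 stmts):
  d = 7
  b = 30
  z = 7
  t = 30
  y = 120
  u = 7
  return 7
After dead-code-elim (1 stmts):
  return 7
Evaluate:
  d = 7  =>  d = 7
  b = 6 * 5  =>  b = 30
  z = d  =>  z = 7
  t = b  =>  t = 30
  y = b * 4  =>  y = 120
  u = z  =>  u = 7
  return d = 7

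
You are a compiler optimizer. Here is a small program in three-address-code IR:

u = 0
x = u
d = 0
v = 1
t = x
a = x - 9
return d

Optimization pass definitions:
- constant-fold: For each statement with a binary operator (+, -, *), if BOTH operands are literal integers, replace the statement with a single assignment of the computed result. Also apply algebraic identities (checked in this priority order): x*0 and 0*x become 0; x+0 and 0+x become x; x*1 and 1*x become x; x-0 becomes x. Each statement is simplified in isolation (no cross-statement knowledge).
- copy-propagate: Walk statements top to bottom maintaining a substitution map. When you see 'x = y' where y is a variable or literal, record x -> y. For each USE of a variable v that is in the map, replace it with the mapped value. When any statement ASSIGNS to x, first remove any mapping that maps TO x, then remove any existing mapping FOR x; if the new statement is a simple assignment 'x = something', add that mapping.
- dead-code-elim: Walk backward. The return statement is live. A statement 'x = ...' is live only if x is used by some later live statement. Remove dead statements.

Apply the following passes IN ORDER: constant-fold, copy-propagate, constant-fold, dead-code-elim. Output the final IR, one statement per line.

Initial IR:
  u = 0
  x = u
  d = 0
  v = 1
  t = x
  a = x - 9
  return d
After constant-fold (7 stmts):
  u = 0
  x = u
  d = 0
  v = 1
  t = x
  a = x - 9
  return d
After copy-propagate (7 stmts):
  u = 0
  x = 0
  d = 0
  v = 1
  t = 0
  a = 0 - 9
  return 0
After constant-fold (7 stmts):
  u = 0
  x = 0
  d = 0
  v = 1
  t = 0
  a = -9
  return 0
After dead-code-elim (1 stmts):
  return 0

Answer: return 0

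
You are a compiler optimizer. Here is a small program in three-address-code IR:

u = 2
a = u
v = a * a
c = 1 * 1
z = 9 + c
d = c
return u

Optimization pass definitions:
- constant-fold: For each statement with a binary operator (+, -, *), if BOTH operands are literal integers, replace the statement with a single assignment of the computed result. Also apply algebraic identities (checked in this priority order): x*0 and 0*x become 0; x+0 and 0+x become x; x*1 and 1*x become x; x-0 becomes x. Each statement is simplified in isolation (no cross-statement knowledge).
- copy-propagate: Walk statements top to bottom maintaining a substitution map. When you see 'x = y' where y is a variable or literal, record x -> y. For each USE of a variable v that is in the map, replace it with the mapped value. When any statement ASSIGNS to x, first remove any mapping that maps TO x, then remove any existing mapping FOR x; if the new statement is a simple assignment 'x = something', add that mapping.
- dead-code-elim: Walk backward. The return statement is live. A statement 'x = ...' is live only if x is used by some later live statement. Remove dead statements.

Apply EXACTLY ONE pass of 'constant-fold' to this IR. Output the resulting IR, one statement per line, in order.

Answer: u = 2
a = u
v = a * a
c = 1
z = 9 + c
d = c
return u

Derivation:
Applying constant-fold statement-by-statement:
  [1] u = 2  (unchanged)
  [2] a = u  (unchanged)
  [3] v = a * a  (unchanged)
  [4] c = 1 * 1  -> c = 1
  [5] z = 9 + c  (unchanged)
  [6] d = c  (unchanged)
  [7] return u  (unchanged)
Result (7 stmts):
  u = 2
  a = u
  v = a * a
  c = 1
  z = 9 + c
  d = c
  return u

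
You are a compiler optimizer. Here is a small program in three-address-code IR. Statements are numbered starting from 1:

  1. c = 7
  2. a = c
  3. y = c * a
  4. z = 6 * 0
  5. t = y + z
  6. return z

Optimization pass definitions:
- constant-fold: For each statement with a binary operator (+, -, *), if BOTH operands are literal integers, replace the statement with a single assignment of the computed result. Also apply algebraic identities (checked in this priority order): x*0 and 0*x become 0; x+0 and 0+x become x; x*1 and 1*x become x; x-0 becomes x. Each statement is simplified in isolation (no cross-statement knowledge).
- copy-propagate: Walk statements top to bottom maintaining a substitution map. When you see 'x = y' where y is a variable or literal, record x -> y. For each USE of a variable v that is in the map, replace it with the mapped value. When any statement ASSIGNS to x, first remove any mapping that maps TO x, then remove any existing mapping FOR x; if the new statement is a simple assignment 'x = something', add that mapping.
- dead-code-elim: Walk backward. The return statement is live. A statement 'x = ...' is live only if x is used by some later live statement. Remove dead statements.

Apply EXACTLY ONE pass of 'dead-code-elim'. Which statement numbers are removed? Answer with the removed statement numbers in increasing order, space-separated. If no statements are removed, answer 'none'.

Backward liveness scan:
Stmt 1 'c = 7': DEAD (c not in live set [])
Stmt 2 'a = c': DEAD (a not in live set [])
Stmt 3 'y = c * a': DEAD (y not in live set [])
Stmt 4 'z = 6 * 0': KEEP (z is live); live-in = []
Stmt 5 't = y + z': DEAD (t not in live set ['z'])
Stmt 6 'return z': KEEP (return); live-in = ['z']
Removed statement numbers: [1, 2, 3, 5]
Surviving IR:
  z = 6 * 0
  return z

Answer: 1 2 3 5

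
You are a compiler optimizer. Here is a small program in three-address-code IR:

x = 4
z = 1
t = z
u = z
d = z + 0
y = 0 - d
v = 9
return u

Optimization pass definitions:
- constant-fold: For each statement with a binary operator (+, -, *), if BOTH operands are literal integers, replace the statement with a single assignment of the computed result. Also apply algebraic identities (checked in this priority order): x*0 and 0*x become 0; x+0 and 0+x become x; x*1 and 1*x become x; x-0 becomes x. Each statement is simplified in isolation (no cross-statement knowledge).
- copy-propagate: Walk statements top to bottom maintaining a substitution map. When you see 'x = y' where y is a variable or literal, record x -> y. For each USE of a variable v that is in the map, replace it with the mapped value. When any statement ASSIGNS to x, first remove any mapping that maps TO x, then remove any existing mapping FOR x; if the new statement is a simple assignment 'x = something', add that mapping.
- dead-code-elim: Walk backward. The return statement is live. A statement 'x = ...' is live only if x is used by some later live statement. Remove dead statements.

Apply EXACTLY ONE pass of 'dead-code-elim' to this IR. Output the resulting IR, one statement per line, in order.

Applying dead-code-elim statement-by-statement:
  [8] return u  -> KEEP (return); live=['u']
  [7] v = 9  -> DEAD (v not live)
  [6] y = 0 - d  -> DEAD (y not live)
  [5] d = z + 0  -> DEAD (d not live)
  [4] u = z  -> KEEP; live=['z']
  [3] t = z  -> DEAD (t not live)
  [2] z = 1  -> KEEP; live=[]
  [1] x = 4  -> DEAD (x not live)
Result (3 stmts):
  z = 1
  u = z
  return u

Answer: z = 1
u = z
return u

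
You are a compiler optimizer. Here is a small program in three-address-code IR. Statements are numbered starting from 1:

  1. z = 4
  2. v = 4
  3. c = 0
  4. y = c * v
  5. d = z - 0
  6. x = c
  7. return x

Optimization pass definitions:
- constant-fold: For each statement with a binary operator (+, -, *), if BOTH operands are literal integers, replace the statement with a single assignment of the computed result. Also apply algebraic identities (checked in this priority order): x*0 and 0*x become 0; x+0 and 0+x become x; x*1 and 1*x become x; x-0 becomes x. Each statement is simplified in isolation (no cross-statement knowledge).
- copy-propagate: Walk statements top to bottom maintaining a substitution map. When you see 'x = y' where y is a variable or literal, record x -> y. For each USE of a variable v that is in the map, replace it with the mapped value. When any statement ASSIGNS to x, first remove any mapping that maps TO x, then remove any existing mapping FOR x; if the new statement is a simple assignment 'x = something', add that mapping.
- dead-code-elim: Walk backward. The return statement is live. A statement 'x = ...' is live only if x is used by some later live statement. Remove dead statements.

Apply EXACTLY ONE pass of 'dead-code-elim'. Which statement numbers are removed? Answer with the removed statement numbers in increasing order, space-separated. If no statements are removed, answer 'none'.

Backward liveness scan:
Stmt 1 'z = 4': DEAD (z not in live set [])
Stmt 2 'v = 4': DEAD (v not in live set [])
Stmt 3 'c = 0': KEEP (c is live); live-in = []
Stmt 4 'y = c * v': DEAD (y not in live set ['c'])
Stmt 5 'd = z - 0': DEAD (d not in live set ['c'])
Stmt 6 'x = c': KEEP (x is live); live-in = ['c']
Stmt 7 'return x': KEEP (return); live-in = ['x']
Removed statement numbers: [1, 2, 4, 5]
Surviving IR:
  c = 0
  x = c
  return x

Answer: 1 2 4 5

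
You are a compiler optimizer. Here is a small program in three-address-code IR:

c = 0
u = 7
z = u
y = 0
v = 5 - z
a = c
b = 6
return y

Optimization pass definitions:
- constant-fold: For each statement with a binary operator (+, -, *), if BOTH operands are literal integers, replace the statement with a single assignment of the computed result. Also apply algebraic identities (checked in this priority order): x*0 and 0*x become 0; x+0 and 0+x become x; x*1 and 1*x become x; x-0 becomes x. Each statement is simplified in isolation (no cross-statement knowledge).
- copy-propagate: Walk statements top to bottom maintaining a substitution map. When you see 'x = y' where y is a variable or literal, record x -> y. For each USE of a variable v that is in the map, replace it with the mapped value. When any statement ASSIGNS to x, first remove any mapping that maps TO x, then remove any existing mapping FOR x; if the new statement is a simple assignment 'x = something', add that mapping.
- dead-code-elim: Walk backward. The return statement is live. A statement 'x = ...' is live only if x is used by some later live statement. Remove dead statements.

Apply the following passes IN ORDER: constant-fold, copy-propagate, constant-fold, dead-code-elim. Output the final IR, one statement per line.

Answer: return 0

Derivation:
Initial IR:
  c = 0
  u = 7
  z = u
  y = 0
  v = 5 - z
  a = c
  b = 6
  return y
After constant-fold (8 stmts):
  c = 0
  u = 7
  z = u
  y = 0
  v = 5 - z
  a = c
  b = 6
  return y
After copy-propagate (8 stmts):
  c = 0
  u = 7
  z = 7
  y = 0
  v = 5 - 7
  a = 0
  b = 6
  return 0
After constant-fold (8 stmts):
  c = 0
  u = 7
  z = 7
  y = 0
  v = -2
  a = 0
  b = 6
  return 0
After dead-code-elim (1 stmts):
  return 0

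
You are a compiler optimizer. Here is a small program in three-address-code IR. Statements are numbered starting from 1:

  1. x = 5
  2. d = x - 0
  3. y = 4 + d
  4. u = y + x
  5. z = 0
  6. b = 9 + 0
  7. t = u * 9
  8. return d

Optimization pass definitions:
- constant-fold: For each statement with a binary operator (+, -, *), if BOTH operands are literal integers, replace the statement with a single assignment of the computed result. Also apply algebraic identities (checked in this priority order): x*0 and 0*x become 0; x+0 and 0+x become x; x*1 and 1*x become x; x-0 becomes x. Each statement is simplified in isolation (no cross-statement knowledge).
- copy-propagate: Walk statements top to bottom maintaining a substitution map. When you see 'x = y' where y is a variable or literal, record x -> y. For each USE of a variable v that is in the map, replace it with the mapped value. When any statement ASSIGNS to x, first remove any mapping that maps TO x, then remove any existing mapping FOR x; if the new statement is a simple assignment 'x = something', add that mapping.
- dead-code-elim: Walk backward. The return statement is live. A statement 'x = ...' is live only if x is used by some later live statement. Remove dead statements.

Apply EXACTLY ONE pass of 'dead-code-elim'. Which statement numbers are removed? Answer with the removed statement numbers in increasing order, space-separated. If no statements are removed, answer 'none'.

Answer: 3 4 5 6 7

Derivation:
Backward liveness scan:
Stmt 1 'x = 5': KEEP (x is live); live-in = []
Stmt 2 'd = x - 0': KEEP (d is live); live-in = ['x']
Stmt 3 'y = 4 + d': DEAD (y not in live set ['d'])
Stmt 4 'u = y + x': DEAD (u not in live set ['d'])
Stmt 5 'z = 0': DEAD (z not in live set ['d'])
Stmt 6 'b = 9 + 0': DEAD (b not in live set ['d'])
Stmt 7 't = u * 9': DEAD (t not in live set ['d'])
Stmt 8 'return d': KEEP (return); live-in = ['d']
Removed statement numbers: [3, 4, 5, 6, 7]
Surviving IR:
  x = 5
  d = x - 0
  return d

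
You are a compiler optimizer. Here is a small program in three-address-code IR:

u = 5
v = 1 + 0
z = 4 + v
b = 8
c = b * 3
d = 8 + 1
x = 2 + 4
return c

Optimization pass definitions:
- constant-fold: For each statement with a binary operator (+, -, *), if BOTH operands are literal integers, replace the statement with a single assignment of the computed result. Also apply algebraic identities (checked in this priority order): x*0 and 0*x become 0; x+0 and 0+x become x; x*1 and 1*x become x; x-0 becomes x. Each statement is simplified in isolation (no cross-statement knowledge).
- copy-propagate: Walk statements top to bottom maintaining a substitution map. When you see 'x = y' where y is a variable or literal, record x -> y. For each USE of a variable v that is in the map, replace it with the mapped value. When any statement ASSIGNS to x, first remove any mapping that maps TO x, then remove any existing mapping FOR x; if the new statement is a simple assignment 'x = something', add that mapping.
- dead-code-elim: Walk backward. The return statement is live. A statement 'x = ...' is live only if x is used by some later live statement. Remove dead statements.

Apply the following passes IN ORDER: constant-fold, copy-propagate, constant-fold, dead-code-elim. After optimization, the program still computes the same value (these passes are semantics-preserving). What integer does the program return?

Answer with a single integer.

Initial IR:
  u = 5
  v = 1 + 0
  z = 4 + v
  b = 8
  c = b * 3
  d = 8 + 1
  x = 2 + 4
  return c
After constant-fold (8 stmts):
  u = 5
  v = 1
  z = 4 + v
  b = 8
  c = b * 3
  d = 9
  x = 6
  return c
After copy-propagate (8 stmts):
  u = 5
  v = 1
  z = 4 + 1
  b = 8
  c = 8 * 3
  d = 9
  x = 6
  return c
After constant-fold (8 stmts):
  u = 5
  v = 1
  z = 5
  b = 8
  c = 24
  d = 9
  x = 6
  return c
After dead-code-elim (2 stmts):
  c = 24
  return c
Evaluate:
  u = 5  =>  u = 5
  v = 1 + 0  =>  v = 1
  z = 4 + v  =>  z = 5
  b = 8  =>  b = 8
  c = b * 3  =>  c = 24
  d = 8 + 1  =>  d = 9
  x = 2 + 4  =>  x = 6
  return c = 24

Answer: 24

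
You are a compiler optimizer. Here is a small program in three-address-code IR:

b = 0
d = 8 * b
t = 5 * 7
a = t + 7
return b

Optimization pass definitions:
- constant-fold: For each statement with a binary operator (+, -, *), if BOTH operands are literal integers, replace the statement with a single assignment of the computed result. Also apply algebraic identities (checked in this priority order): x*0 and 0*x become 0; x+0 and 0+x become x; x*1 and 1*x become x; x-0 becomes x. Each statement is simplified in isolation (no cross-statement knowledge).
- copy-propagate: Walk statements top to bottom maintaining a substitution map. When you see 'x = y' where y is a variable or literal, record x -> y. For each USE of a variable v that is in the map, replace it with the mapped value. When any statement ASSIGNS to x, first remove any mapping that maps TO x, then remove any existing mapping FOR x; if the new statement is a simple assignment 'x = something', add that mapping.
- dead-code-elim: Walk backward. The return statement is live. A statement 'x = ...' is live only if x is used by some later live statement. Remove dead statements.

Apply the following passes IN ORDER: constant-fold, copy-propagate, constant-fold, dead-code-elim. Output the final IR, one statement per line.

Initial IR:
  b = 0
  d = 8 * b
  t = 5 * 7
  a = t + 7
  return b
After constant-fold (5 stmts):
  b = 0
  d = 8 * b
  t = 35
  a = t + 7
  return b
After copy-propagate (5 stmts):
  b = 0
  d = 8 * 0
  t = 35
  a = 35 + 7
  return 0
After constant-fold (5 stmts):
  b = 0
  d = 0
  t = 35
  a = 42
  return 0
After dead-code-elim (1 stmts):
  return 0

Answer: return 0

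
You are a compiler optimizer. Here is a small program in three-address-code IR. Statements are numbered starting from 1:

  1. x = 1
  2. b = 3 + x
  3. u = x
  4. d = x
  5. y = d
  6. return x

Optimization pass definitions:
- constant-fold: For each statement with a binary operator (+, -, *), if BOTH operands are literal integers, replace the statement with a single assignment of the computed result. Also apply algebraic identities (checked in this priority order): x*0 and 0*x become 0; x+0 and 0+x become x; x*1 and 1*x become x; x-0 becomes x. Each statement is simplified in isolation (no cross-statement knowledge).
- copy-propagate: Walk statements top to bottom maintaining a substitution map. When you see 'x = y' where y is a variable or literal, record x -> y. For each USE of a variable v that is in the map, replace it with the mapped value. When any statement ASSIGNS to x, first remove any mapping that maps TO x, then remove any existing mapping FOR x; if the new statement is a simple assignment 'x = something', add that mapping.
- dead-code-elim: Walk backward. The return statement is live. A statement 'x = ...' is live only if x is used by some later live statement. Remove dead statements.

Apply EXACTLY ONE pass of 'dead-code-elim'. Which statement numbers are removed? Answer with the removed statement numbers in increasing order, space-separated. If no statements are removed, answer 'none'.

Backward liveness scan:
Stmt 1 'x = 1': KEEP (x is live); live-in = []
Stmt 2 'b = 3 + x': DEAD (b not in live set ['x'])
Stmt 3 'u = x': DEAD (u not in live set ['x'])
Stmt 4 'd = x': DEAD (d not in live set ['x'])
Stmt 5 'y = d': DEAD (y not in live set ['x'])
Stmt 6 'return x': KEEP (return); live-in = ['x']
Removed statement numbers: [2, 3, 4, 5]
Surviving IR:
  x = 1
  return x

Answer: 2 3 4 5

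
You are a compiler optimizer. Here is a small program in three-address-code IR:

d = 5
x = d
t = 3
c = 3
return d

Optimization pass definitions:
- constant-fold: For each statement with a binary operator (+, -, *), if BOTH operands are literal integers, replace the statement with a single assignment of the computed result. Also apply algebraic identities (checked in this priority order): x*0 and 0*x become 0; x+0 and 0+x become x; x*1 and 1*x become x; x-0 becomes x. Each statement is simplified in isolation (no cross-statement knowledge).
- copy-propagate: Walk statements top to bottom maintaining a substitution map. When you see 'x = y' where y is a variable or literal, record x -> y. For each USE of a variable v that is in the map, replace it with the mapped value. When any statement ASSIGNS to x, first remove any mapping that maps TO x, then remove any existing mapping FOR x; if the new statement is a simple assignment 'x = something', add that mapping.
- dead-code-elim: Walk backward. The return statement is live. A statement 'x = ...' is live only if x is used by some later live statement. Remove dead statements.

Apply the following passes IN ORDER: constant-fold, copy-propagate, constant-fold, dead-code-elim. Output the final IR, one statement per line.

Initial IR:
  d = 5
  x = d
  t = 3
  c = 3
  return d
After constant-fold (5 stmts):
  d = 5
  x = d
  t = 3
  c = 3
  return d
After copy-propagate (5 stmts):
  d = 5
  x = 5
  t = 3
  c = 3
  return 5
After constant-fold (5 stmts):
  d = 5
  x = 5
  t = 3
  c = 3
  return 5
After dead-code-elim (1 stmts):
  return 5

Answer: return 5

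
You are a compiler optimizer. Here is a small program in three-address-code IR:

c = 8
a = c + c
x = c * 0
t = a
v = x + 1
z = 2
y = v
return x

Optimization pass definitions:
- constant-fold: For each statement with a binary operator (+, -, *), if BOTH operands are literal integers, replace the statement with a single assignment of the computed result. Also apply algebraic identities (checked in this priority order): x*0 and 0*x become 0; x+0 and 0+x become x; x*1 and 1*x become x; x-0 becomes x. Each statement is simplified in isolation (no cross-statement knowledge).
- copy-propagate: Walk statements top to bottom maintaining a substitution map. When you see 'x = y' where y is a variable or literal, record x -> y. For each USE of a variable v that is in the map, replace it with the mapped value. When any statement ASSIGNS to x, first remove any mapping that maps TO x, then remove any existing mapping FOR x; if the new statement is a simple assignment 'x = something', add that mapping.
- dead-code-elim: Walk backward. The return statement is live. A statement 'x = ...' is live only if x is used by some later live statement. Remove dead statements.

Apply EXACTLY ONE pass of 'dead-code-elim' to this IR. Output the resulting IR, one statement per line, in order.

Answer: c = 8
x = c * 0
return x

Derivation:
Applying dead-code-elim statement-by-statement:
  [8] return x  -> KEEP (return); live=['x']
  [7] y = v  -> DEAD (y not live)
  [6] z = 2  -> DEAD (z not live)
  [5] v = x + 1  -> DEAD (v not live)
  [4] t = a  -> DEAD (t not live)
  [3] x = c * 0  -> KEEP; live=['c']
  [2] a = c + c  -> DEAD (a not live)
  [1] c = 8  -> KEEP; live=[]
Result (3 stmts):
  c = 8
  x = c * 0
  return x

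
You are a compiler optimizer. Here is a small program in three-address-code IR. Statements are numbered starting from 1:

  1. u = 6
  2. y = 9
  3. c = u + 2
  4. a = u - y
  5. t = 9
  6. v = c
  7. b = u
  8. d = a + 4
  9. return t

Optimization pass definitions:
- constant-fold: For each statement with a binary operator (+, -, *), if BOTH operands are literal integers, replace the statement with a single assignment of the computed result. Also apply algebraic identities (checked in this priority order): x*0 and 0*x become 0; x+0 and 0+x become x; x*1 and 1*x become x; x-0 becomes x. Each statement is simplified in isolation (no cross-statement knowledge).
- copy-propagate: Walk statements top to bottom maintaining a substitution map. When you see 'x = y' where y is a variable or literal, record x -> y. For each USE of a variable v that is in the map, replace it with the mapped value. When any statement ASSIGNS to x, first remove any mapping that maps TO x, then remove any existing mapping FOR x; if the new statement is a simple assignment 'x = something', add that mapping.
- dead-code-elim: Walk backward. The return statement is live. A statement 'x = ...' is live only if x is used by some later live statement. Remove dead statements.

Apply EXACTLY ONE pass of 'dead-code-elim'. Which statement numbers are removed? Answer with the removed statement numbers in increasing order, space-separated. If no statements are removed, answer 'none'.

Answer: 1 2 3 4 6 7 8

Derivation:
Backward liveness scan:
Stmt 1 'u = 6': DEAD (u not in live set [])
Stmt 2 'y = 9': DEAD (y not in live set [])
Stmt 3 'c = u + 2': DEAD (c not in live set [])
Stmt 4 'a = u - y': DEAD (a not in live set [])
Stmt 5 't = 9': KEEP (t is live); live-in = []
Stmt 6 'v = c': DEAD (v not in live set ['t'])
Stmt 7 'b = u': DEAD (b not in live set ['t'])
Stmt 8 'd = a + 4': DEAD (d not in live set ['t'])
Stmt 9 'return t': KEEP (return); live-in = ['t']
Removed statement numbers: [1, 2, 3, 4, 6, 7, 8]
Surviving IR:
  t = 9
  return t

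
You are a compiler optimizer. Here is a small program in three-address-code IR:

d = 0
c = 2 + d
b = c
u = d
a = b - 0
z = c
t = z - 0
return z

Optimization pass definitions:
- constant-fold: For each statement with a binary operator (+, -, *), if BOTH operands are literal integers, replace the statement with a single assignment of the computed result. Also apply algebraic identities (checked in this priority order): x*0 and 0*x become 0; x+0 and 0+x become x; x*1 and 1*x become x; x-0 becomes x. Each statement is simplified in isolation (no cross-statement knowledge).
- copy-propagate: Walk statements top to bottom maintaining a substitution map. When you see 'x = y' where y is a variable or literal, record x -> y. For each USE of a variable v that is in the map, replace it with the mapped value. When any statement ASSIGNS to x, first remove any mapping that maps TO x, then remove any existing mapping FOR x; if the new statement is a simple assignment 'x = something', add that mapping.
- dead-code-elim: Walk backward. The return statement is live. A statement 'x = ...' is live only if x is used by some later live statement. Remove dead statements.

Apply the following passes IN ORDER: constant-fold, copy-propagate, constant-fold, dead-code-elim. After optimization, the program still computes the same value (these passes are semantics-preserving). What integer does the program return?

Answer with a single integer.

Answer: 2

Derivation:
Initial IR:
  d = 0
  c = 2 + d
  b = c
  u = d
  a = b - 0
  z = c
  t = z - 0
  return z
After constant-fold (8 stmts):
  d = 0
  c = 2 + d
  b = c
  u = d
  a = b
  z = c
  t = z
  return z
After copy-propagate (8 stmts):
  d = 0
  c = 2 + 0
  b = c
  u = 0
  a = c
  z = c
  t = c
  return c
After constant-fold (8 stmts):
  d = 0
  c = 2
  b = c
  u = 0
  a = c
  z = c
  t = c
  return c
After dead-code-elim (2 stmts):
  c = 2
  return c
Evaluate:
  d = 0  =>  d = 0
  c = 2 + d  =>  c = 2
  b = c  =>  b = 2
  u = d  =>  u = 0
  a = b - 0  =>  a = 2
  z = c  =>  z = 2
  t = z - 0  =>  t = 2
  return z = 2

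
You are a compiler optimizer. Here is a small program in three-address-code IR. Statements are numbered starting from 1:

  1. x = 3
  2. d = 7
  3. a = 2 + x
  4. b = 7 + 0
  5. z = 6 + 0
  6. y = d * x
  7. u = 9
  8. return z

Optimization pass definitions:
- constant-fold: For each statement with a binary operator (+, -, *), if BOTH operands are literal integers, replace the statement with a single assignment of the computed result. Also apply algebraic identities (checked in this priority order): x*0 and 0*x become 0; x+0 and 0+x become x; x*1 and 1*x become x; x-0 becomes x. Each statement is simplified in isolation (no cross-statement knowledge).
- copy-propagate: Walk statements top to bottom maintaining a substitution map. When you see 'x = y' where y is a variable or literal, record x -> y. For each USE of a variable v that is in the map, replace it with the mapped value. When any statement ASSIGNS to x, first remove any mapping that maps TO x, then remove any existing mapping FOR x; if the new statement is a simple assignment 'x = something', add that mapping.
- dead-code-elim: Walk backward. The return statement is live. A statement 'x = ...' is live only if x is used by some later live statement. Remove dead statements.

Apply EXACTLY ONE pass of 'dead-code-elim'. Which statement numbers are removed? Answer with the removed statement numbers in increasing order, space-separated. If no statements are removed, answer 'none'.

Backward liveness scan:
Stmt 1 'x = 3': DEAD (x not in live set [])
Stmt 2 'd = 7': DEAD (d not in live set [])
Stmt 3 'a = 2 + x': DEAD (a not in live set [])
Stmt 4 'b = 7 + 0': DEAD (b not in live set [])
Stmt 5 'z = 6 + 0': KEEP (z is live); live-in = []
Stmt 6 'y = d * x': DEAD (y not in live set ['z'])
Stmt 7 'u = 9': DEAD (u not in live set ['z'])
Stmt 8 'return z': KEEP (return); live-in = ['z']
Removed statement numbers: [1, 2, 3, 4, 6, 7]
Surviving IR:
  z = 6 + 0
  return z

Answer: 1 2 3 4 6 7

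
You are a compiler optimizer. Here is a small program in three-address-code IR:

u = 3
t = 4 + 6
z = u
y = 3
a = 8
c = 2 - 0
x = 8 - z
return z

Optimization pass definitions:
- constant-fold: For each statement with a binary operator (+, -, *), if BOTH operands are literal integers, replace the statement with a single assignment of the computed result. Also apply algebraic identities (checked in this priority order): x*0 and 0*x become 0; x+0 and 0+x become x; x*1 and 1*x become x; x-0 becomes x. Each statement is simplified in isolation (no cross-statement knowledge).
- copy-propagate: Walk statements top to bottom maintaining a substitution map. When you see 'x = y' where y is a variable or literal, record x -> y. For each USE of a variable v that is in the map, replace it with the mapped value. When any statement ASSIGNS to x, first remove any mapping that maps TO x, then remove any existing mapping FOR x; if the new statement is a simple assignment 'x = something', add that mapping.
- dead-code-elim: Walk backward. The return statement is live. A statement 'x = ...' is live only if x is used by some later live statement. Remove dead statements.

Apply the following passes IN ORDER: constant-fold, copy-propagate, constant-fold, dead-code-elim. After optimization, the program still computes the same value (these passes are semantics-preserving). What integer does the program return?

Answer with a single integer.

Initial IR:
  u = 3
  t = 4 + 6
  z = u
  y = 3
  a = 8
  c = 2 - 0
  x = 8 - z
  return z
After constant-fold (8 stmts):
  u = 3
  t = 10
  z = u
  y = 3
  a = 8
  c = 2
  x = 8 - z
  return z
After copy-propagate (8 stmts):
  u = 3
  t = 10
  z = 3
  y = 3
  a = 8
  c = 2
  x = 8 - 3
  return 3
After constant-fold (8 stmts):
  u = 3
  t = 10
  z = 3
  y = 3
  a = 8
  c = 2
  x = 5
  return 3
After dead-code-elim (1 stmts):
  return 3
Evaluate:
  u = 3  =>  u = 3
  t = 4 + 6  =>  t = 10
  z = u  =>  z = 3
  y = 3  =>  y = 3
  a = 8  =>  a = 8
  c = 2 - 0  =>  c = 2
  x = 8 - z  =>  x = 5
  return z = 3

Answer: 3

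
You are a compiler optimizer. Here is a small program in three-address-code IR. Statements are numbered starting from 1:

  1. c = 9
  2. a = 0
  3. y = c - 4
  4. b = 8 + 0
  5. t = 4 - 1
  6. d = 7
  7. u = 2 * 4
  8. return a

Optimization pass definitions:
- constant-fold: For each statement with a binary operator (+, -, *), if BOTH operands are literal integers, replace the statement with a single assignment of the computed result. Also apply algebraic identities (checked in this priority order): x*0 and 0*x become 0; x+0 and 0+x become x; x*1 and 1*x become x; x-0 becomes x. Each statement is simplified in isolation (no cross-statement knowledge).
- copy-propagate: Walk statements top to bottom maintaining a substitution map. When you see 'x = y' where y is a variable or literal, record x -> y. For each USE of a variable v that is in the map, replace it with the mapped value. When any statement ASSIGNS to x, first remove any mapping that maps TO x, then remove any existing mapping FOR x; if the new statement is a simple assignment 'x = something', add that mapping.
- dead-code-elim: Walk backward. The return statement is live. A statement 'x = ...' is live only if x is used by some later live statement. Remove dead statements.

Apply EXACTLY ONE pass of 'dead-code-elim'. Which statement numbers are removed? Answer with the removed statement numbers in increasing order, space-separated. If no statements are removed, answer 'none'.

Backward liveness scan:
Stmt 1 'c = 9': DEAD (c not in live set [])
Stmt 2 'a = 0': KEEP (a is live); live-in = []
Stmt 3 'y = c - 4': DEAD (y not in live set ['a'])
Stmt 4 'b = 8 + 0': DEAD (b not in live set ['a'])
Stmt 5 't = 4 - 1': DEAD (t not in live set ['a'])
Stmt 6 'd = 7': DEAD (d not in live set ['a'])
Stmt 7 'u = 2 * 4': DEAD (u not in live set ['a'])
Stmt 8 'return a': KEEP (return); live-in = ['a']
Removed statement numbers: [1, 3, 4, 5, 6, 7]
Surviving IR:
  a = 0
  return a

Answer: 1 3 4 5 6 7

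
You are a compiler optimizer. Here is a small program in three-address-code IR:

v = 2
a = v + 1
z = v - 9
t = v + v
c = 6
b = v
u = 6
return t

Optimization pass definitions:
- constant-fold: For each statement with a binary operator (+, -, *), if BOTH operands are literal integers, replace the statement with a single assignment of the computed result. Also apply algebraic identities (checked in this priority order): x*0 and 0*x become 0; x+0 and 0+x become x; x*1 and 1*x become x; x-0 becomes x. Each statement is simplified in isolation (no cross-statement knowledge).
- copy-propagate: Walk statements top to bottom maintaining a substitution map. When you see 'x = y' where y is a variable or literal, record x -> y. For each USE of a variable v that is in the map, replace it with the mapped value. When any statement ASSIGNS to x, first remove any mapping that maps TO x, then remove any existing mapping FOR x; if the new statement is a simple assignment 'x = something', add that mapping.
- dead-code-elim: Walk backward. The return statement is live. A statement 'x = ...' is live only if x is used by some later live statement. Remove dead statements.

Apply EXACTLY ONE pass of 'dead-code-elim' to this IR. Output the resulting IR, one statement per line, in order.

Answer: v = 2
t = v + v
return t

Derivation:
Applying dead-code-elim statement-by-statement:
  [8] return t  -> KEEP (return); live=['t']
  [7] u = 6  -> DEAD (u not live)
  [6] b = v  -> DEAD (b not live)
  [5] c = 6  -> DEAD (c not live)
  [4] t = v + v  -> KEEP; live=['v']
  [3] z = v - 9  -> DEAD (z not live)
  [2] a = v + 1  -> DEAD (a not live)
  [1] v = 2  -> KEEP; live=[]
Result (3 stmts):
  v = 2
  t = v + v
  return t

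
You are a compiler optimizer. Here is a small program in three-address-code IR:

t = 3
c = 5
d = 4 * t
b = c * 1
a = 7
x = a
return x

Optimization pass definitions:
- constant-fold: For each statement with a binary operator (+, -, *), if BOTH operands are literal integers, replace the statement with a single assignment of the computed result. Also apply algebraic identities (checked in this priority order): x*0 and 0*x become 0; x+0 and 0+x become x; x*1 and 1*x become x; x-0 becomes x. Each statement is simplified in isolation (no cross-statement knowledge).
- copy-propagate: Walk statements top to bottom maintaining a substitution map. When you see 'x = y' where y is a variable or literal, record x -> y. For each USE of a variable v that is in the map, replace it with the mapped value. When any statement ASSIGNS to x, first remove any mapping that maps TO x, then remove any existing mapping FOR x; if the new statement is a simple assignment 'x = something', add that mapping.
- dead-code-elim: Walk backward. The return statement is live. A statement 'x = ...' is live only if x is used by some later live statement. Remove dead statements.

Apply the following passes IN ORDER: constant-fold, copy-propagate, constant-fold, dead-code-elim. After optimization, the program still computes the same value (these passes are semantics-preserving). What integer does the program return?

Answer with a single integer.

Answer: 7

Derivation:
Initial IR:
  t = 3
  c = 5
  d = 4 * t
  b = c * 1
  a = 7
  x = a
  return x
After constant-fold (7 stmts):
  t = 3
  c = 5
  d = 4 * t
  b = c
  a = 7
  x = a
  return x
After copy-propagate (7 stmts):
  t = 3
  c = 5
  d = 4 * 3
  b = 5
  a = 7
  x = 7
  return 7
After constant-fold (7 stmts):
  t = 3
  c = 5
  d = 12
  b = 5
  a = 7
  x = 7
  return 7
After dead-code-elim (1 stmts):
  return 7
Evaluate:
  t = 3  =>  t = 3
  c = 5  =>  c = 5
  d = 4 * t  =>  d = 12
  b = c * 1  =>  b = 5
  a = 7  =>  a = 7
  x = a  =>  x = 7
  return x = 7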